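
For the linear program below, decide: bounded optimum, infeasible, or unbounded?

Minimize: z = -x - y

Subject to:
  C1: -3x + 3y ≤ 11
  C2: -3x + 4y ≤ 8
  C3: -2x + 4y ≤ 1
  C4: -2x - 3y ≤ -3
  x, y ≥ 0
Feasible point: (2, 0) satisfies every constraint, so the LP is feasible.
Direction d = (1, 0): for each constraint row a, a·d ≤ 0 —
  (-3)(1) + (3)(0) = -3 ≤ 0
  (-3)(1) + (4)(0) = -3 ≤ 0
  (-2)(1) + (4)(0) = -2 ≤ 0
  (-2)(1) + (-3)(0) = -2 ≤ 0
and d ≥ 0, so (2, 0) + t·d stays feasible for every t ≥ 0. Along this ray z = -x - y changes by -1 per unit t, so z → −∞.

Unbounded — the objective can decrease without bound over the feasible region.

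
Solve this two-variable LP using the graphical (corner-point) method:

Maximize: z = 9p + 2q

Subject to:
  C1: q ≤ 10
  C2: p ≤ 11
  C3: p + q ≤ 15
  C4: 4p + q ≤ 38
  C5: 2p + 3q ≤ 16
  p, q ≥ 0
p = 8, q = 0, z = 72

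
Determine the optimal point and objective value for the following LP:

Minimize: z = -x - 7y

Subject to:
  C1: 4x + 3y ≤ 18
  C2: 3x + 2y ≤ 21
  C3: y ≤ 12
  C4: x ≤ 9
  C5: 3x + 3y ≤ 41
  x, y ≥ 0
Each vertex is the intersection of two constraint boundaries that also satisfies all remaining constraints:
  x = 0 and y = 0 → (0, 0)
  4x + 3y = 18 and y = 0 → (4.5, 0)
  4x + 3y = 18 and x = 0 → (0, 6)

Evaluating z = -x - 7y at each vertex:
  (0, 0): z = 0
  (4.5, 0): z = -4.5
  (0, 6): z = -42

The minimum is at (0, 6) with z = -42.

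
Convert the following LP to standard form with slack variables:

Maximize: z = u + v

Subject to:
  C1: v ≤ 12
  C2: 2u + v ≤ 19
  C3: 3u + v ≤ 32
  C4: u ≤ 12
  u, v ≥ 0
max z = u + v

s.t.
  v + s1 = 12
  2u + v + s2 = 19
  3u + v + s3 = 32
  u + s4 = 12
  u, v, s1, s2, s3, s4 ≥ 0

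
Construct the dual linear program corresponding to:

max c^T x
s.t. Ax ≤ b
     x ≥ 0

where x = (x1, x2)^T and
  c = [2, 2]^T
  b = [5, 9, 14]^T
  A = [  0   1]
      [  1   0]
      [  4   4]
Minimize: z = 5y1 + 9y2 + 14y3

Subject to:
  C1: -y2 - 4y3 ≤ -2
  C2: -y1 - 4y3 ≤ -2
  y1, y2, y3 ≥ 0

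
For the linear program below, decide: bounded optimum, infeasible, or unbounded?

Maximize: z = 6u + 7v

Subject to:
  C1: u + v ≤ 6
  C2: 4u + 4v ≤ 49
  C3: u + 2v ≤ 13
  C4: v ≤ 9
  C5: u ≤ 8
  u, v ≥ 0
The point (0, 6) satisfies every constraint, so the LP is feasible; the constraints give u ≤ 8 and v ≤ 9, which with u, v ≥ 0 keep the feasible region inside a bounded box. A feasible, bounded LP attains a finite optimum at a vertex.

The LP has an optimal solution: (0, 6) with z = 42.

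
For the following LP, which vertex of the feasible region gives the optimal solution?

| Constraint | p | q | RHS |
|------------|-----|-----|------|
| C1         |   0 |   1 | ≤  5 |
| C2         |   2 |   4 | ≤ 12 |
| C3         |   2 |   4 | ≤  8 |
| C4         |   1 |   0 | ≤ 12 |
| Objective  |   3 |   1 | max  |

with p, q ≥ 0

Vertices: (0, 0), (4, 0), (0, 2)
Evaluating z = 3p + q at each vertex:
  (0, 0): z = 0
  (4, 0): z = 12
  (0, 2): z = 2

The largest value is z = 12, attained at (4, 0).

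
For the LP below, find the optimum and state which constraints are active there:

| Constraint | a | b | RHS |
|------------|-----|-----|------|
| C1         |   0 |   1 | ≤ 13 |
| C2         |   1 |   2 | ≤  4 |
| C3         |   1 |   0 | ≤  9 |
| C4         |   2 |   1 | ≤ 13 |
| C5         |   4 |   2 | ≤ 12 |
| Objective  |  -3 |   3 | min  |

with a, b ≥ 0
Optimal: a = 3, b = 0
Binding: C5, b ≥ 0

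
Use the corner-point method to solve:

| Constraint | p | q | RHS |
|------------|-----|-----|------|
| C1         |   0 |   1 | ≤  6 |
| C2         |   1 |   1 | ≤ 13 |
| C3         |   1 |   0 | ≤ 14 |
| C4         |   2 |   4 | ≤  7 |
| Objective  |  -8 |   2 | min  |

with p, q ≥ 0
p = 3.5, q = 0, z = -28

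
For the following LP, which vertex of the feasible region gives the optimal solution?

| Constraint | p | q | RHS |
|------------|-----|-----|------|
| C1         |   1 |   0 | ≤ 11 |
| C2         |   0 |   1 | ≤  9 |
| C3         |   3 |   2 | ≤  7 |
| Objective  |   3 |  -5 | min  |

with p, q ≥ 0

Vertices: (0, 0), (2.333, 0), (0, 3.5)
Evaluating z = 3p - 5q at each vertex:
  (0, 0): z = 0
  (2.333, 0): z = 7
  (0, 3.5): z = -17.5

The smallest value is z = -17.5, attained at (0, 3.5).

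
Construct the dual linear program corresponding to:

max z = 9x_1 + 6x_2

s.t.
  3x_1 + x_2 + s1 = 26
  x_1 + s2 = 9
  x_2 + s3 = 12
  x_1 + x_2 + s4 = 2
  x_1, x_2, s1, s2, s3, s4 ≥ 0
Minimize: z = 26y1 + 9y2 + 12y3 + 2y4

Subject to:
  C1: -3y1 - y2 - y4 ≤ -9
  C2: -y1 - y3 - y4 ≤ -6
  y1, y2, y3, y4 ≥ 0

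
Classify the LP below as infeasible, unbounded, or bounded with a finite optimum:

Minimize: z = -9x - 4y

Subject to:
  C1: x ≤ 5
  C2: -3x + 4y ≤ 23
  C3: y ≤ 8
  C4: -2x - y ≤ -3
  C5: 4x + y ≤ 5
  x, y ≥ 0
The point (0, 5) satisfies every constraint, so the LP is feasible; the constraints give x ≤ 5 and y ≤ 8, which with x, y ≥ 0 keep the feasible region inside a bounded box. A feasible, bounded LP attains a finite optimum at a vertex.

Evaluating z = -9x - 4y at each vertex:
  (1, 1): z = -13
  (0, 5): z = -20
  (0, 3): z = -12

Bounded optimum: z* = -20 at (0, 5).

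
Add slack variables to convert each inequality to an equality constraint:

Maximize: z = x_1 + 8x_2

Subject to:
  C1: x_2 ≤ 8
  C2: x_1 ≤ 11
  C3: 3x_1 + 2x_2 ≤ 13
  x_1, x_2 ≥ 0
max z = x_1 + 8x_2

s.t.
  x_2 + s1 = 8
  x_1 + s2 = 11
  3x_1 + 2x_2 + s3 = 13
  x_1, x_2, s1, s2, s3 ≥ 0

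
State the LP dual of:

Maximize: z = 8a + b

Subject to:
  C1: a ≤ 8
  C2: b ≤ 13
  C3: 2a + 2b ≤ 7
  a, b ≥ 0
Minimize: z = 8y1 + 13y2 + 7y3

Subject to:
  C1: -y1 - 2y3 ≤ -8
  C2: -y2 - 2y3 ≤ -1
  y1, y2, y3 ≥ 0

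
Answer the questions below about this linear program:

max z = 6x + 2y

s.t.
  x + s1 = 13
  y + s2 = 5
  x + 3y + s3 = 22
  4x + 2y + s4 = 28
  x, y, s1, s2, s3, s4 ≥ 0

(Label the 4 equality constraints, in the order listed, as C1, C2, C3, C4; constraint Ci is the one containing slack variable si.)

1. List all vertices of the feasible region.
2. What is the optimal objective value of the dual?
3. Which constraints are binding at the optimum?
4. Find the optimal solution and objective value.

1. (0, 0), (7, 0), (4.5, 5), (0, 5)
2. 42 (by strong duality, equal to the primal optimum)
3. C4, y ≥ 0
4. x = 7, y = 0, z = 42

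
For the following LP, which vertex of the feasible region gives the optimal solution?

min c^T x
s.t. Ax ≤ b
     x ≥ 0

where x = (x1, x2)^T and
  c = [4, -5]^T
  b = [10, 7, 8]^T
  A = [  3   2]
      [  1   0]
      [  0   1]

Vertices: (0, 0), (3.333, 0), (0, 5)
Evaluating z = 4x1 - 5x2 at each vertex:
  (0, 0): z = 0
  (3.333, 0): z = 13.33
  (0, 5): z = -25

The smallest value is z = -25, attained at (0, 5).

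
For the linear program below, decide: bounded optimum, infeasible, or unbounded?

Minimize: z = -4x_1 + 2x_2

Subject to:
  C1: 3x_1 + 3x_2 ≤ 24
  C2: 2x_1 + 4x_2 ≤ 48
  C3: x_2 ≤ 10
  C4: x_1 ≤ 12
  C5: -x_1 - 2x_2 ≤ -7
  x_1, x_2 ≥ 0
The point (8, 0) satisfies every constraint, so the LP is feasible; the constraints give x_1 ≤ 12 and x_2 ≤ 10, which with x_1, x_2 ≥ 0 keep the feasible region inside a bounded box. A feasible, bounded LP attains a finite optimum at a vertex.

Evaluating z = -4x_1 + 2x_2 at each vertex:
  (7, 0): z = -28
  (8, 0): z = -32
  (0, 8): z = 16
  (0, 3.5): z = 7

Bounded optimum: z* = -32 at (8, 0).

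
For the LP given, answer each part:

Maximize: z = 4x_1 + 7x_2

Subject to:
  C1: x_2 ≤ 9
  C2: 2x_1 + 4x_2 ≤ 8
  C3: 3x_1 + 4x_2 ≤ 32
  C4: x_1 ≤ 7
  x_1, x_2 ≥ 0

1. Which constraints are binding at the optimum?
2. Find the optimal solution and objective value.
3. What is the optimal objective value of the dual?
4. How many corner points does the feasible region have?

1. C2, x_2 ≥ 0
2. x_1 = 4, x_2 = 0, z = 16
3. 16 (by strong duality, equal to the primal optimum)
4. 3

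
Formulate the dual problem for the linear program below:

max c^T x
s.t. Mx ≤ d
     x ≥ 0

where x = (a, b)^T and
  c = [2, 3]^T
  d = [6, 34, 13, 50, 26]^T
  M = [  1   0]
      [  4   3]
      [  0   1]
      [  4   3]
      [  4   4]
Minimize: z = 6y1 + 34y2 + 13y3 + 50y4 + 26y5

Subject to:
  C1: -y1 - 4y2 - 4y4 - 4y5 ≤ -2
  C2: -3y2 - y3 - 3y4 - 4y5 ≤ -3
  y1, y2, y3, y4, y5 ≥ 0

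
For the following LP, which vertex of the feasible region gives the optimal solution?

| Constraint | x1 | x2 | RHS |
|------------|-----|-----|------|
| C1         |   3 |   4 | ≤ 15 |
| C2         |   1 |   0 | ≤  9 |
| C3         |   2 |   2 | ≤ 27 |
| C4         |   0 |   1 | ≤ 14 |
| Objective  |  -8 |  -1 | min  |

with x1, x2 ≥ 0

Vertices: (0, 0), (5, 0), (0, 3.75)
Evaluating z = -8x1 - x2 at each vertex:
  (0, 0): z = 0
  (5, 0): z = -40
  (0, 3.75): z = -3.75

The smallest value is z = -40, attained at (5, 0).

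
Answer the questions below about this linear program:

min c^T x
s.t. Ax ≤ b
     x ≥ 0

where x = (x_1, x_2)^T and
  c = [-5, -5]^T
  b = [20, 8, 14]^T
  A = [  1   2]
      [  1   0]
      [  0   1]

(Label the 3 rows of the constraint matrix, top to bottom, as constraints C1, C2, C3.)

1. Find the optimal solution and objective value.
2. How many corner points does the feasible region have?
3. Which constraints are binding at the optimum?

1. x_1 = 8, x_2 = 6, z = -70
2. 4
3. C1, C2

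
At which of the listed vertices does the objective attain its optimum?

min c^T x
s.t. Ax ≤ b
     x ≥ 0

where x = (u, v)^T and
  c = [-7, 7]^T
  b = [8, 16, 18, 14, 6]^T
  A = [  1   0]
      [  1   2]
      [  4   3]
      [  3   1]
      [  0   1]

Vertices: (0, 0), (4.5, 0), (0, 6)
(4.5, 0) with z = -31.5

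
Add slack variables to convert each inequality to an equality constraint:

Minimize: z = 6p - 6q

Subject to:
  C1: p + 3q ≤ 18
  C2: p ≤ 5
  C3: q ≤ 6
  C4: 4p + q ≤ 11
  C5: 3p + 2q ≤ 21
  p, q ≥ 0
min z = 6p - 6q

s.t.
  p + 3q + s1 = 18
  p + s2 = 5
  q + s3 = 6
  4p + q + s4 = 11
  3p + 2q + s5 = 21
  p, q, s1, s2, s3, s4, s5 ≥ 0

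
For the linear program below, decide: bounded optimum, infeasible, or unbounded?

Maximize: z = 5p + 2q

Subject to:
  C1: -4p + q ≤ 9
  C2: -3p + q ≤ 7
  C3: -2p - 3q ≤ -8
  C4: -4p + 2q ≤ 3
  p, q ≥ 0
Feasible point: (1, 2) satisfies every constraint, so the LP is feasible.
Direction d = (1, 0): for each constraint row a, a·d ≤ 0 —
  (-4)(1) + (1)(0) = -4 ≤ 0
  (-3)(1) + (1)(0) = -3 ≤ 0
  (-2)(1) + (-3)(0) = -2 ≤ 0
  (-4)(1) + (2)(0) = -4 ≤ 0
and d ≥ 0, so (1, 2) + t·d stays feasible for every t ≥ 0. Along this ray z = 5p + 2q changes by 5 per unit t, so z → +∞.

Unbounded: there is a feasible ray along which z → +∞.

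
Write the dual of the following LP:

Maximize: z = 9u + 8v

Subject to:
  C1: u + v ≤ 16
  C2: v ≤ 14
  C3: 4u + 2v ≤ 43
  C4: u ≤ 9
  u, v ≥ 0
Minimize: z = 16y1 + 14y2 + 43y3 + 9y4

Subject to:
  C1: -y1 - 4y3 - y4 ≤ -9
  C2: -y1 - y2 - 2y3 ≤ -8
  y1, y2, y3, y4 ≥ 0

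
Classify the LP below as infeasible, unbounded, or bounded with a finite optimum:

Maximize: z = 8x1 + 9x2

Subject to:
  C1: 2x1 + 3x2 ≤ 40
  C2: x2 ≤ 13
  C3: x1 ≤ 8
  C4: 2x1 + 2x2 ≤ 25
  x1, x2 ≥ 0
The point (0, 12.5) satisfies every constraint, so the LP is feasible; the constraints give x1 ≤ 8 and x2 ≤ 13, which with x1, x2 ≥ 0 keep the feasible region inside a bounded box. A feasible, bounded LP attains a finite optimum at a vertex.

The LP has an optimal solution: (0, 12.5) with z = 112.5.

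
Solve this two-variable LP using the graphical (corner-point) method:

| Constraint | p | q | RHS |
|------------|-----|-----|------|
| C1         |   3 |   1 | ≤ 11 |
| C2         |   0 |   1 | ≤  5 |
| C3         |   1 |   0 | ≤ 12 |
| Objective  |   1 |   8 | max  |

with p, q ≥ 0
Each vertex is the intersection of two constraint boundaries that also satisfies all remaining constraints:
  p = 0 and q = 0 → (0, 0)
  3p + q = 11 and q = 0 → (3.667, 0)
  3p + q = 11 and q = 5 → (2, 5)
  q = 5 and p = 0 → (0, 5)

Evaluating z = p + 8q at each vertex:
  (0, 0): z = 0
  (3.667, 0): z = 3.667
  (2, 5): z = 42
  (0, 5): z = 40

The maximum is at (2, 5) with z = 42.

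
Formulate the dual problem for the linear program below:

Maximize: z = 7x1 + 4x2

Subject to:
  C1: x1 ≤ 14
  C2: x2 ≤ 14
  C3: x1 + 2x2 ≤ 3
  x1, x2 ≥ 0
Minimize: z = 14y1 + 14y2 + 3y3

Subject to:
  C1: -y1 - y3 ≤ -7
  C2: -y2 - 2y3 ≤ -4
  y1, y2, y3 ≥ 0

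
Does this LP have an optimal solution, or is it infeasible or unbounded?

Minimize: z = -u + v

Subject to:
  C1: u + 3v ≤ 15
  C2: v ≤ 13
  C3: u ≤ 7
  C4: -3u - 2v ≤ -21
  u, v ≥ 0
The point (7, 0) satisfies every constraint, so the LP is feasible; the constraints give u ≤ 7 and v ≤ 13, which with u, v ≥ 0 keep the feasible region inside a bounded box. A feasible, bounded LP attains a finite optimum at a vertex.

Evaluating z = -u + v at each vertex:
  (7, 0): z = -7
  (7, 2.667): z = -4.333
  (4.714, 3.429): z = -1.286

Feasible with finite optimum z* = -7 at (7, 0).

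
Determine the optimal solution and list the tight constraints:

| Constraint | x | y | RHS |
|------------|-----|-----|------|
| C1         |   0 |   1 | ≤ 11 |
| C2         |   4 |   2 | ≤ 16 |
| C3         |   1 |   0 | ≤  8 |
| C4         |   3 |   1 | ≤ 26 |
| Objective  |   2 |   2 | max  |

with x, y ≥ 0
Optimal: x = 0, y = 8
Binding: C2, x ≥ 0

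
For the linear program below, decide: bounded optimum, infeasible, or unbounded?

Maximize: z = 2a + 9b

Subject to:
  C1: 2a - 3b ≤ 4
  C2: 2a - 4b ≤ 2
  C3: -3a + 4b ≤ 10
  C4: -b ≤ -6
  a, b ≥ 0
Feasible point: (5, 6) satisfies every constraint, so the LP is feasible.
Direction d = (3, 2): for each constraint row a, a·d ≤ 0 —
  (2)(3) + (-3)(2) = 0 ≤ 0
  (2)(3) + (-4)(2) = -2 ≤ 0
  (-3)(3) + (4)(2) = -1 ≤ 0
  (0)(3) + (-1)(2) = -2 ≤ 0
and d ≥ 0, so (5, 6) + t·d stays feasible for every t ≥ 0. Along this ray z = 2a + 9b changes by 24 per unit t, so z → +∞.

The LP is unbounded; z can be made arbitrarily large.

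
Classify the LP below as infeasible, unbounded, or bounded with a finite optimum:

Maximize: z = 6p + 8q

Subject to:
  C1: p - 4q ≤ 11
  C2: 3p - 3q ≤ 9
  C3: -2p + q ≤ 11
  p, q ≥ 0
Feasible point: (0, 0) satisfies every constraint, so the LP is feasible.
Direction d = (1, 1): for each constraint row a, a·d ≤ 0 —
  (1)(1) + (-4)(1) = -3 ≤ 0
  (3)(1) + (-3)(1) = 0 ≤ 0
  (-2)(1) + (1)(1) = -1 ≤ 0
and d ≥ 0, so (0, 0) + t·d stays feasible for every t ≥ 0. Along this ray z = 6p + 8q changes by 14 per unit t, so z → +∞.

The LP is unbounded; z can be made arbitrarily large.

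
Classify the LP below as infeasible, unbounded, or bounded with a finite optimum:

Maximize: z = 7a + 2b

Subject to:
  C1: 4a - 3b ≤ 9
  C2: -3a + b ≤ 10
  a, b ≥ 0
Feasible point: (0, 0) satisfies every constraint, so the LP is feasible.
Direction d = (3, 4): for each constraint row a, a·d ≤ 0 —
  (4)(3) + (-3)(4) = 0 ≤ 0
  (-3)(3) + (1)(4) = -5 ≤ 0
and d ≥ 0, so (0, 0) + t·d stays feasible for every t ≥ 0. Along this ray z = 7a + 2b changes by 29 per unit t, so z → +∞.

Unbounded — the objective can increase without bound over the feasible region.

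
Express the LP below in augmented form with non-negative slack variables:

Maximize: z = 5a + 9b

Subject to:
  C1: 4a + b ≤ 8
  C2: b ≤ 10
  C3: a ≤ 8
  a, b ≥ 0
max z = 5a + 9b

s.t.
  4a + b + s1 = 8
  b + s2 = 10
  a + s3 = 8
  a, b, s1, s2, s3 ≥ 0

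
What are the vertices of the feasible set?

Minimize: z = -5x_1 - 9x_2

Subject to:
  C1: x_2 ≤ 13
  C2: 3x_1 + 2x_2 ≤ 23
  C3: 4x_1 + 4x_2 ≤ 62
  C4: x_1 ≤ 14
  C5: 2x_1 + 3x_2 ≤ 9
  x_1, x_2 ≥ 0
Each vertex is the intersection of two constraint boundaries that also satisfies all remaining constraints:
  x_1 = 0 and x_2 = 0 → (0, 0)
  2x_1 + 3x_2 = 9 and x_2 = 0 → (4.5, 0)
  2x_1 + 3x_2 = 9 and x_1 = 0 → (0, 3)

Vertices: (0, 0), (4.5, 0), (0, 3)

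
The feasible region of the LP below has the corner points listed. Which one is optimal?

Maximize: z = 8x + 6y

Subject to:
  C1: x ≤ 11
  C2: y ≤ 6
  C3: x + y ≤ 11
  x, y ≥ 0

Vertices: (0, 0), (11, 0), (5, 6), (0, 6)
(11, 0) with z = 88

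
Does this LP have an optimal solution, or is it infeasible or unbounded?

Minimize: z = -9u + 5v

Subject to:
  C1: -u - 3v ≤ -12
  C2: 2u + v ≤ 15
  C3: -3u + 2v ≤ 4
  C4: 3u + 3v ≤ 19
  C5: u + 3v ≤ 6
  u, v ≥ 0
C5 requires u + 3v ≤ 6, while C1 (-u - 3v ≤ -12) is equivalent to u + 3v ≥ 12. Together they would need 12 ≤ u + 3v ≤ 6, which is impossible since 12 > 6. No point satisfies all constraints.

Infeasible — the constraint set is empty.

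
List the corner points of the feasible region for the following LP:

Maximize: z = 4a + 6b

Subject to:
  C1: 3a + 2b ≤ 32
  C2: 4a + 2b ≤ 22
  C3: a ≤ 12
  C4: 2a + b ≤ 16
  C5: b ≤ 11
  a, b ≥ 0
Each vertex is the intersection of two constraint boundaries that also satisfies all remaining constraints:
  a = 0 and b = 0 → (0, 0)
  4a + 2b = 22 and b = 0 → (5.5, 0)
  4a + 2b = 22 and b = 11 → (0, 11)

Vertices: (0, 0), (5.5, 0), (0, 11)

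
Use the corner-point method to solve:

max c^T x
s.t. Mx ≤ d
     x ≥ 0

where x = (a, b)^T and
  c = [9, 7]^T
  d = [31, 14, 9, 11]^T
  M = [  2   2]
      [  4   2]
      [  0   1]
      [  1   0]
Each vertex is the intersection of two constraint boundaries that also satisfies all remaining constraints:
  a = 0 and b = 0 → (0, 0)
  4a + 2b = 14 and b = 0 → (3.5, 0)
  4a + 2b = 14 and a = 0 → (0, 7)

Evaluating z = 9a + 7b at each vertex:
  (0, 0): z = 0
  (3.5, 0): z = 31.5
  (0, 7): z = 49

The maximum is at (0, 7) with z = 49.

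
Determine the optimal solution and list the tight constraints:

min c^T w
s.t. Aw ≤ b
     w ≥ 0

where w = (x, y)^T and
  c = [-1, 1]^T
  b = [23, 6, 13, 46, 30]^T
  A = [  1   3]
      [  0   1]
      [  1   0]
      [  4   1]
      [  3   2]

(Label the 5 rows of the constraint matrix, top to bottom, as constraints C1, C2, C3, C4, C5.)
Optimal: x = 10, y = 0
Slack at optimum:
  C1: slack = 13
  C2: slack = 6
  C3: slack = 3
  C4: slack = 6
  C5: slack = 0 (binding)
  x ≥ 0: x = 10
  y ≥ 0: y = 0 (binding)
Binding constraints: C5, y ≥ 0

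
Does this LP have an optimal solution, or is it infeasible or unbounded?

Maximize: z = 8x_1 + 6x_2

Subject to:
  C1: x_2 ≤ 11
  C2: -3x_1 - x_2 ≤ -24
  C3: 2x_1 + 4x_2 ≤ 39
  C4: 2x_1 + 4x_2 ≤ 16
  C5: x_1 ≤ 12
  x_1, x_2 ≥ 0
The point (8, 0) satisfies every constraint, so the LP is feasible; the constraints give x_1 ≤ 12 and x_2 ≤ 11, which with x_1, x_2 ≥ 0 keep the feasible region inside a bounded box. A feasible, bounded LP attains a finite optimum at a vertex.

The LP has an optimal solution: (8, 0) with z = 64.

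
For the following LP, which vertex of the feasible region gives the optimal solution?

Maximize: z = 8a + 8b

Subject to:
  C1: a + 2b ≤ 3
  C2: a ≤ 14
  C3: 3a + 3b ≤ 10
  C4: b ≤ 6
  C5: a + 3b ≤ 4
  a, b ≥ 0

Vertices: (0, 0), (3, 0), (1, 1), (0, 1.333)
(3, 0) with z = 24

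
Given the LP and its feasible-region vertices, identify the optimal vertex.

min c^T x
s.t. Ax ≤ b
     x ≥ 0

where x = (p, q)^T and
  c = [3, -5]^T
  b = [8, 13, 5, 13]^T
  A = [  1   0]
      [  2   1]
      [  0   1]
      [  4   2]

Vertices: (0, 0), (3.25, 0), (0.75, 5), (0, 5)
(0, 5) with z = -25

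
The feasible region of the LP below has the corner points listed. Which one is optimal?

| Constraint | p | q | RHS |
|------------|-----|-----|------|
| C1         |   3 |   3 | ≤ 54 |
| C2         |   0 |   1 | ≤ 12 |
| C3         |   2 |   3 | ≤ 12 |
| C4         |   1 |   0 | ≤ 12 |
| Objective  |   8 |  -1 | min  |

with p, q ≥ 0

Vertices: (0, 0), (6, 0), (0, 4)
(0, 4) with z = -4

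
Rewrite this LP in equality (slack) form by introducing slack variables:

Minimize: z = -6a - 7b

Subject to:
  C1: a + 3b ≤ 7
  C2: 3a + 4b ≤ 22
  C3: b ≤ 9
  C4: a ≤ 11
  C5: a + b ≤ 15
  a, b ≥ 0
min z = -6a - 7b

s.t.
  a + 3b + s1 = 7
  3a + 4b + s2 = 22
  b + s3 = 9
  a + s4 = 11
  a + b + s5 = 15
  a, b, s1, s2, s3, s4, s5 ≥ 0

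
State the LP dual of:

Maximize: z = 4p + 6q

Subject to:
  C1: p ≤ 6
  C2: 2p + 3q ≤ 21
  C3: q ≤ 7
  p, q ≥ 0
Minimize: z = 6y1 + 21y2 + 7y3

Subject to:
  C1: -y1 - 2y2 ≤ -4
  C2: -3y2 - y3 ≤ -6
  y1, y2, y3 ≥ 0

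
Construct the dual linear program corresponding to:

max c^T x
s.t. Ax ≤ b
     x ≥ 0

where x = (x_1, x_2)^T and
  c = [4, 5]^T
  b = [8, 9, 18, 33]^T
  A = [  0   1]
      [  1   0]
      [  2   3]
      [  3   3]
Minimize: z = 8y1 + 9y2 + 18y3 + 33y4

Subject to:
  C1: -y2 - 2y3 - 3y4 ≤ -4
  C2: -y1 - 3y3 - 3y4 ≤ -5
  y1, y2, y3, y4 ≥ 0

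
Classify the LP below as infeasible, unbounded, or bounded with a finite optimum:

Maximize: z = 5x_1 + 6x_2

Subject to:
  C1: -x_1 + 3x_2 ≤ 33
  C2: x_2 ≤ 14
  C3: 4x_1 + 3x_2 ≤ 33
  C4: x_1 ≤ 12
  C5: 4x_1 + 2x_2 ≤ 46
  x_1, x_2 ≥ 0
The point (0, 11) satisfies every constraint, so the LP is feasible; the constraints give x_1 ≤ 12 and x_2 ≤ 14, which with x_1, x_2 ≥ 0 keep the feasible region inside a bounded box. A feasible, bounded LP attains a finite optimum at a vertex.

Evaluating z = 5x_1 + 6x_2 at each vertex:
  (0, 0): z = 0
  (8.25, 0): z = 41.25
  (0, 11): z = 66

Bounded optimum: z* = 66 at (0, 11).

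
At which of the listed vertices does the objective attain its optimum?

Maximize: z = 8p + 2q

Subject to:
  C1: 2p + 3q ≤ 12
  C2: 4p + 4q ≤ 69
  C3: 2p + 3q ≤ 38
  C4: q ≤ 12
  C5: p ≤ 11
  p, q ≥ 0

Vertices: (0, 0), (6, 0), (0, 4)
Evaluating z = 8p + 2q at each vertex:
  (0, 0): z = 0
  (6, 0): z = 48
  (0, 4): z = 8

The largest value is z = 48, attained at (6, 0).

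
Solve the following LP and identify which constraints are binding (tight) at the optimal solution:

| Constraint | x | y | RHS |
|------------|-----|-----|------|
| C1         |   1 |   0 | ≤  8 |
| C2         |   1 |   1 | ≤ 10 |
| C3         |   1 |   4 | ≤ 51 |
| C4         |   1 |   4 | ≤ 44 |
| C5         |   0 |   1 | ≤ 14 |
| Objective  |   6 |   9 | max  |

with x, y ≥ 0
Optimal: x = 0, y = 10
Binding: C2, x ≥ 0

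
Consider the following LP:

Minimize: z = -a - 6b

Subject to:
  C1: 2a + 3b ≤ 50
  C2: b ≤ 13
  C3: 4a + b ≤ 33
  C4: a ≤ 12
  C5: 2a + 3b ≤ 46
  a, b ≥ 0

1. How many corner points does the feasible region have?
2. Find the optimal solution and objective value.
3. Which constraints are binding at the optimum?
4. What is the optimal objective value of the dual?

1. 5
2. a = 3.5, b = 13, z = -81.5
3. C2, C5
4. -81.5 (by strong duality, equal to the primal optimum)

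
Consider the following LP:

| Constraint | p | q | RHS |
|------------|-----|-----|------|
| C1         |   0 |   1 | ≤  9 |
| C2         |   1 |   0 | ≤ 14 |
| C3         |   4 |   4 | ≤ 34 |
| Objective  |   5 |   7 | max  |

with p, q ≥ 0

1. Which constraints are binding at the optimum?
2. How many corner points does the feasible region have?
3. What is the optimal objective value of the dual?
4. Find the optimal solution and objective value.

1. C3, p ≥ 0
2. 3
3. 59.5 (by strong duality, equal to the primal optimum)
4. p = 0, q = 8.5, z = 59.5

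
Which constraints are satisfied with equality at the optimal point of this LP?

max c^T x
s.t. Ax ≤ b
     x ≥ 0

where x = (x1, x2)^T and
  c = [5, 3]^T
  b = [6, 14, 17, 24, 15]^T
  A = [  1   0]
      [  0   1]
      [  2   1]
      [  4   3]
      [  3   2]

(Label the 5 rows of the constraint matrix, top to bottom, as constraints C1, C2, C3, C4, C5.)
Optimal: x1 = 5, x2 = 0
Slack at optimum:
  C1: slack = 1
  C2: slack = 14
  C3: slack = 7
  C4: slack = 4
  C5: slack = 0 (binding)
  x1 ≥ 0: x1 = 5
  x2 ≥ 0: x2 = 0 (binding)
Binding constraints: C5, x2 ≥ 0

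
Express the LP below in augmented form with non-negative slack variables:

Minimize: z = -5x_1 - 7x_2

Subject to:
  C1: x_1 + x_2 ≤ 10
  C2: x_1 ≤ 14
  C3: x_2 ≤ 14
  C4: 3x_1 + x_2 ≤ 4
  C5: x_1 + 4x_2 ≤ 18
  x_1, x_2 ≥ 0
min z = -5x_1 - 7x_2

s.t.
  x_1 + x_2 + s1 = 10
  x_1 + s2 = 14
  x_2 + s3 = 14
  3x_1 + x_2 + s4 = 4
  x_1 + 4x_2 + s5 = 18
  x_1, x_2, s1, s2, s3, s4, s5 ≥ 0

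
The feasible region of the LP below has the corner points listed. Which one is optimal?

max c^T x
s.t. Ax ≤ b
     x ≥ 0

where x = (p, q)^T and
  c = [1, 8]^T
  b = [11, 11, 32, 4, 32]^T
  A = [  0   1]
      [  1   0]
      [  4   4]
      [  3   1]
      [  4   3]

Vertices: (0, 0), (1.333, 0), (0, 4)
Evaluating z = p + 8q at each vertex:
  (0, 0): z = 0
  (1.333, 0): z = 1.333
  (0, 4): z = 32

The largest value is z = 32, attained at (0, 4).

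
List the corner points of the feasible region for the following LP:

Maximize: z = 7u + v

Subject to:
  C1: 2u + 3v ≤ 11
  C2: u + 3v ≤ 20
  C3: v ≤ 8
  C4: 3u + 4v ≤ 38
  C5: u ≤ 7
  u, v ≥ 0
Each vertex is the intersection of two constraint boundaries that also satisfies all remaining constraints:
  u = 0 and v = 0 → (0, 0)
  2u + 3v = 11 and v = 0 → (5.5, 0)
  2u + 3v = 11 and u = 0 → (0, 3.667)

Vertices: (0, 0), (5.5, 0), (0, 3.667)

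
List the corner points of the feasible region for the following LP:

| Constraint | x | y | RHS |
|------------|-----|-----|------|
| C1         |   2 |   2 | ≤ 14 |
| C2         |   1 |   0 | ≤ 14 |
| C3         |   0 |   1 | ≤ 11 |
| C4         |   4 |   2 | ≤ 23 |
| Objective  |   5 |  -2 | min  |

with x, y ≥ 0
Each vertex is the intersection of two constraint boundaries that also satisfies all remaining constraints:
  x = 0 and y = 0 → (0, 0)
  4x + 2y = 23 and y = 0 → (5.75, 0)
  2x + 2y = 14 and 4x + 2y = 23 → (4.5, 2.5)
  2x + 2y = 14 and x = 0 → (0, 7)

Vertices: (0, 0), (5.75, 0), (4.5, 2.5), (0, 7)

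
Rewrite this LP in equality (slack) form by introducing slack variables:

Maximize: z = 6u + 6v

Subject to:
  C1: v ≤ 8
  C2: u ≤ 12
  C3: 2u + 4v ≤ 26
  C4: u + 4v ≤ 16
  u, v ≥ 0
max z = 6u + 6v

s.t.
  v + s1 = 8
  u + s2 = 12
  2u + 4v + s3 = 26
  u + 4v + s4 = 16
  u, v, s1, s2, s3, s4 ≥ 0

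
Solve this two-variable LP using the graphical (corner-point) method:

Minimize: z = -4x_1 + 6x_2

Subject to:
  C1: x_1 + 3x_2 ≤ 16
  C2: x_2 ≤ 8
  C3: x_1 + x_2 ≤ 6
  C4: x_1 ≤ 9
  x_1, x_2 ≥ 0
Each vertex is the intersection of two constraint boundaries that also satisfies all remaining constraints:
  x_1 = 0 and x_2 = 0 → (0, 0)
  x_1 + x_2 = 6 and x_2 = 0 → (6, 0)
  x_1 + 3x_2 = 16 and x_1 + x_2 = 6 → (1, 5)
  x_1 + 3x_2 = 16 and x_1 = 0 → (0, 5.333)

Evaluating z = -4x_1 + 6x_2 at each vertex:
  (0, 0): z = 0
  (6, 0): z = -24
  (1, 5): z = 26
  (0, 5.333): z = 32

The minimum is at (6, 0) with z = -24.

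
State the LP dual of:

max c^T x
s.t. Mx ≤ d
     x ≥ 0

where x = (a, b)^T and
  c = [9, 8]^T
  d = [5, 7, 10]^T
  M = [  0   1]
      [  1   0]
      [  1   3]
Minimize: z = 5y1 + 7y2 + 10y3

Subject to:
  C1: -y2 - y3 ≤ -9
  C2: -y1 - 3y3 ≤ -8
  y1, y2, y3 ≥ 0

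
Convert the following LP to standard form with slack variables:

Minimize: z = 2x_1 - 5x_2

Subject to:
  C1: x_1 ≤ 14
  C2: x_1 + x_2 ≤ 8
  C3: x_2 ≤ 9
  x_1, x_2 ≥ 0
min z = 2x_1 - 5x_2

s.t.
  x_1 + s1 = 14
  x_1 + x_2 + s2 = 8
  x_2 + s3 = 9
  x_1, x_2, s1, s2, s3 ≥ 0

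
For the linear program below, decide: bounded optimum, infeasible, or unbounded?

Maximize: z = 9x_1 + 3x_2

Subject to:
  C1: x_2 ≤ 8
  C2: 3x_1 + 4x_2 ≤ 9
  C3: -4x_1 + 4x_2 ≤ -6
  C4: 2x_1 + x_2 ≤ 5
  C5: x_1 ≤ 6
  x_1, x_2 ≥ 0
The point (2.5, 0) satisfies every constraint, so the LP is feasible; the constraints give x_1 ≤ 6 and x_2 ≤ 8, which with x_1, x_2 ≥ 0 keep the feasible region inside a bounded box. A feasible, bounded LP attains a finite optimum at a vertex.

Feasible with finite optimum z* = 22.5 at (2.5, 0).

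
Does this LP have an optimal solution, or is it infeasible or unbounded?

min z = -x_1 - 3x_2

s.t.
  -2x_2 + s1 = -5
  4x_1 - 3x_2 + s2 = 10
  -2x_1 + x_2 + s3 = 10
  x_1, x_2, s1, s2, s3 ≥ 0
Feasible point: (0, 3) satisfies every constraint, so the LP is feasible.
Direction d = (3, 4): for each constraint row a, a·d ≤ 0 —
  (0)(3) + (-2)(4) = -8 ≤ 0
  (4)(3) + (-3)(4) = 0 ≤ 0
  (-2)(3) + (1)(4) = -2 ≤ 0
and d ≥ 0, so (0, 3) + t·d stays feasible for every t ≥ 0. Along this ray z = -x_1 - 3x_2 changes by -15 per unit t, so z → −∞.

Unbounded — the objective can decrease without bound over the feasible region.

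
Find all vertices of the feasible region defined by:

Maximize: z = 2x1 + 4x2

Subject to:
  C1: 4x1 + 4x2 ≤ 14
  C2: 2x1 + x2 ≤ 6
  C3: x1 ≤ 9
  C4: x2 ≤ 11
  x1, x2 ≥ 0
Each vertex is the intersection of two constraint boundaries that also satisfies all remaining constraints:
  x1 = 0 and x2 = 0 → (0, 0)
  2x1 + x2 = 6 and x2 = 0 → (3, 0)
  4x1 + 4x2 = 14 and 2x1 + x2 = 6 → (2.5, 1)
  4x1 + 4x2 = 14 and x1 = 0 → (0, 3.5)

Vertices: (0, 0), (3, 0), (2.5, 1), (0, 3.5)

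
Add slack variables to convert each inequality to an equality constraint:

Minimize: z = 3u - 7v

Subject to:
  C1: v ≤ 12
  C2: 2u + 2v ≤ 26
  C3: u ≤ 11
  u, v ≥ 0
min z = 3u - 7v

s.t.
  v + s1 = 12
  2u + 2v + s2 = 26
  u + s3 = 11
  u, v, s1, s2, s3 ≥ 0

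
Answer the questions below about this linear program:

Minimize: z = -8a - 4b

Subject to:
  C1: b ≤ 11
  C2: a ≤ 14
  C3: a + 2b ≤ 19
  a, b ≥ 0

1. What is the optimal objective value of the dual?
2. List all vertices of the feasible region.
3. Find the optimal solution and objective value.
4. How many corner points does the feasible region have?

1. -122 (by strong duality, equal to the primal optimum)
2. (0, 0), (14, 0), (14, 2.5), (0, 9.5)
3. a = 14, b = 2.5, z = -122
4. 4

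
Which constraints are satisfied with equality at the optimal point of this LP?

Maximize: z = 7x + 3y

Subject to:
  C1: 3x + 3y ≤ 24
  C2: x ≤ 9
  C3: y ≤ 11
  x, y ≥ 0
Optimal: x = 8, y = 0
Slack at optimum:
  C1: slack = 0 (binding)
  C2: slack = 1
  C3: slack = 11
  x ≥ 0: x = 8
  y ≥ 0: y = 0 (binding)
Binding constraints: C1, y ≥ 0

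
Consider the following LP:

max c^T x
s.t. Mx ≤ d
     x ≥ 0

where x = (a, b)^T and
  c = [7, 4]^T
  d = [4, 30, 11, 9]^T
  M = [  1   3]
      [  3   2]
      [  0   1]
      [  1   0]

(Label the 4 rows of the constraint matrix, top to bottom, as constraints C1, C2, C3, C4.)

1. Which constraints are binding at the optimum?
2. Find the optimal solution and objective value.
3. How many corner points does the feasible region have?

1. C1, b ≥ 0
2. a = 4, b = 0, z = 28
3. 3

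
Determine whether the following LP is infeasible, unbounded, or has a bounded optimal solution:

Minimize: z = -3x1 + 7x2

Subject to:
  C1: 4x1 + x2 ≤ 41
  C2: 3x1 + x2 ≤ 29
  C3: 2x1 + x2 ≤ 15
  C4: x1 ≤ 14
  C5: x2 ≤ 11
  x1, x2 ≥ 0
The point (7.5, 0) satisfies every constraint, so the LP is feasible; the constraints give x1 ≤ 14 and x2 ≤ 11, which with x1, x2 ≥ 0 keep the feasible region inside a bounded box. A feasible, bounded LP attains a finite optimum at a vertex.

Evaluating z = -3x1 + 7x2 at each vertex:
  (0, 0): z = 0
  (7.5, 0): z = -22.5
  (2, 11): z = 71
  (0, 11): z = 77

Bounded optimum: z* = -22.5 at (7.5, 0).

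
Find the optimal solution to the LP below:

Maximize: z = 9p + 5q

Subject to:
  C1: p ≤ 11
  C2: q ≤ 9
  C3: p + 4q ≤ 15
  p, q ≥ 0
p = 11, q = 1, z = 104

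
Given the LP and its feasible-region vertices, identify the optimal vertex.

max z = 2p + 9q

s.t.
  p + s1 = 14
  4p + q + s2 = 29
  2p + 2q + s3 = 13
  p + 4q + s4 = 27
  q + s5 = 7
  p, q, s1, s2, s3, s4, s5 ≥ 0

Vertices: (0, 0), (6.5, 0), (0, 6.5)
Evaluating z = 2p + 9q at each vertex:
  (0, 0): z = 0
  (6.5, 0): z = 13
  (0, 6.5): z = 58.5

The largest value is z = 58.5, attained at (0, 6.5).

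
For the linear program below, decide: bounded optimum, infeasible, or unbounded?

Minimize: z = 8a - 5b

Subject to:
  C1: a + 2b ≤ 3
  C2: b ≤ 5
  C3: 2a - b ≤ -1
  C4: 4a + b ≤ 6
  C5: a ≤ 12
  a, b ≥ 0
The point (0, 1.5) satisfies every constraint, so the LP is feasible; the constraints give a ≤ 12 and b ≤ 5, which with a, b ≥ 0 keep the feasible region inside a bounded box. A feasible, bounded LP attains a finite optimum at a vertex.

Evaluating z = 8a - 5b at each vertex:
  (0, 1): z = -5
  (0.2, 1.4): z = -5.4
  (0, 1.5): z = -7.5

Feasible with finite optimum z* = -7.5 at (0, 1.5).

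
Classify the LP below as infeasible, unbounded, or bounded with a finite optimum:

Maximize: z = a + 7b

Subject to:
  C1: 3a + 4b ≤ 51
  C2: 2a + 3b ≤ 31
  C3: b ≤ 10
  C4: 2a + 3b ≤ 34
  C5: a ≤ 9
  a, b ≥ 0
The point (0.5, 10) satisfies every constraint, so the LP is feasible; the constraints give a ≤ 9 and b ≤ 10, which with a, b ≥ 0 keep the feasible region inside a bounded box. A feasible, bounded LP attains a finite optimum at a vertex.

Bounded optimum: z* = 70.5 at (0.5, 10).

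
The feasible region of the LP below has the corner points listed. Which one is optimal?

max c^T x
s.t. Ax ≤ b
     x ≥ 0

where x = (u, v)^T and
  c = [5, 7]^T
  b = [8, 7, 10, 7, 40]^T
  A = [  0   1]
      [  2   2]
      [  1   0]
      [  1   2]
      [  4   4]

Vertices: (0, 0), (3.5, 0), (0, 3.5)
Evaluating z = 5u + 7v at each vertex:
  (0, 0): z = 0
  (3.5, 0): z = 17.5
  (0, 3.5): z = 24.5

The largest value is z = 24.5, attained at (0, 3.5).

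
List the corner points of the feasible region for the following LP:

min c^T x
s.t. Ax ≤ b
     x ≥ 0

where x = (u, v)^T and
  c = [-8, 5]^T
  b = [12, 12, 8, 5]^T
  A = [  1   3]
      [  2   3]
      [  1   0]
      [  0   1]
Each vertex is the intersection of two constraint boundaries that also satisfies all remaining constraints:
  u = 0 and v = 0 → (0, 0)
  2u + 3v = 12 and v = 0 → (6, 0)
  u + 3v = 12 and 2u + 3v = 12 → (0, 4)

Vertices: (0, 0), (6, 0), (0, 4)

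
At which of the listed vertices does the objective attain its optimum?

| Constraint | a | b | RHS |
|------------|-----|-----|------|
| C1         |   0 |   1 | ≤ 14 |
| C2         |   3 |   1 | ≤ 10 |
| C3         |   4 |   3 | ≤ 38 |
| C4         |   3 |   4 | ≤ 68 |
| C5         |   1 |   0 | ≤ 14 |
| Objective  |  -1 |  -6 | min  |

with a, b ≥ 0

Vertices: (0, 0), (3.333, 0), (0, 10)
Evaluating z = -a - 6b at each vertex:
  (0, 0): z = 0
  (3.333, 0): z = -3.333
  (0, 10): z = -60

The smallest value is z = -60, attained at (0, 10).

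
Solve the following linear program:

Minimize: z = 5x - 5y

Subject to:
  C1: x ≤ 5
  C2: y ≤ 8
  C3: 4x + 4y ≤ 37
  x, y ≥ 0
x = 0, y = 8, z = -40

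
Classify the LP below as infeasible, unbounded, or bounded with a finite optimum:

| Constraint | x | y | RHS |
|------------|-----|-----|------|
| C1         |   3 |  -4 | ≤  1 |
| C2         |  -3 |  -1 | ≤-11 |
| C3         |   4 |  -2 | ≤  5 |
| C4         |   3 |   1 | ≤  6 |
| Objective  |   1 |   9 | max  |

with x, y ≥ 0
C4 requires 3x + y ≤ 6, while C2 (-3x - y ≤ -11) is equivalent to 3x + y ≥ 11. Together they would need 11 ≤ 3x + y ≤ 6, which is impossible since 11 > 6. No point satisfies all constraints.

Infeasible — the constraint set is empty.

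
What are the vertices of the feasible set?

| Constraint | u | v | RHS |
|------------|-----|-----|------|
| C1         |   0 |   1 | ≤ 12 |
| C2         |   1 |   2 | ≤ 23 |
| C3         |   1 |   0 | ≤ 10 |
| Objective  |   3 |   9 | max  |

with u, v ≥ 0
Each vertex is the intersection of two constraint boundaries that also satisfies all remaining constraints:
  u = 0 and v = 0 → (0, 0)
  u = 10 and v = 0 → (10, 0)
  u + 2v = 23 and u = 10 → (10, 6.5)
  u + 2v = 23 and u = 0 → (0, 11.5)

Vertices: (0, 0), (10, 0), (10, 6.5), (0, 11.5)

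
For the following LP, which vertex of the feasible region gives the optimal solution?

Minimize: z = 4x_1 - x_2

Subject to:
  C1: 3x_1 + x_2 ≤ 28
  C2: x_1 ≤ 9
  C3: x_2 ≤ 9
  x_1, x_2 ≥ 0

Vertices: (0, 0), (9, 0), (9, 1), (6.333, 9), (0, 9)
Evaluating z = 4x_1 - x_2 at each vertex:
  (0, 0): z = 0
  (9, 0): z = 36
  (9, 1): z = 35
  (6.333, 9): z = 16.33
  (0, 9): z = -9

The smallest value is z = -9, attained at (0, 9).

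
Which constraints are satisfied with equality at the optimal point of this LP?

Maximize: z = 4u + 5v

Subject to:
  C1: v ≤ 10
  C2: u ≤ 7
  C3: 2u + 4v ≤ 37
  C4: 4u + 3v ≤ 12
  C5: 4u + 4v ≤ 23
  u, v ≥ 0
Optimal: u = 0, v = 4
Binding: C4, u ≥ 0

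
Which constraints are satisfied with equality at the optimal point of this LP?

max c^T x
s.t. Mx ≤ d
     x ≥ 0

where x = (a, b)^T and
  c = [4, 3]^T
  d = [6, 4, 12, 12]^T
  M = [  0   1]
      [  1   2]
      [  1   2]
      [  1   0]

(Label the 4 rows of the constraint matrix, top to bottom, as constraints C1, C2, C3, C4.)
Optimal: a = 4, b = 0
Slack at optimum:
  C1: slack = 6
  C2: slack = 0 (binding)
  C3: slack = 8
  C4: slack = 8
  a ≥ 0: a = 4
  b ≥ 0: b = 0 (binding)
Binding constraints: C2, b ≥ 0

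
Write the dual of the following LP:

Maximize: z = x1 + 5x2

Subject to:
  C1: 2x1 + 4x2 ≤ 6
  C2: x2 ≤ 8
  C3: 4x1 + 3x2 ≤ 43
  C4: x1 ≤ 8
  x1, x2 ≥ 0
Minimize: z = 6y1 + 8y2 + 43y3 + 8y4

Subject to:
  C1: -2y1 - 4y3 - y4 ≤ -1
  C2: -4y1 - y2 - 3y3 ≤ -5
  y1, y2, y3, y4 ≥ 0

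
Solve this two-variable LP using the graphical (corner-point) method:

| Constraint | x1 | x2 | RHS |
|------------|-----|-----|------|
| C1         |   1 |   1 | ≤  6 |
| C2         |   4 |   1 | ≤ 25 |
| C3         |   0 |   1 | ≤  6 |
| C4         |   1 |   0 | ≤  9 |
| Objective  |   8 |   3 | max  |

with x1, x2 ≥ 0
Each vertex is the intersection of two constraint boundaries that also satisfies all remaining constraints:
  x1 = 0 and x2 = 0 → (0, 0)
  x1 + x2 = 6 and x2 = 0 → (6, 0)
  x1 + x2 = 6 and x2 = 6 → (0, 6)

Evaluating z = 8x1 + 3x2 at each vertex:
  (0, 0): z = 0
  (6, 0): z = 48
  (0, 6): z = 18

The maximum is at (6, 0) with z = 48.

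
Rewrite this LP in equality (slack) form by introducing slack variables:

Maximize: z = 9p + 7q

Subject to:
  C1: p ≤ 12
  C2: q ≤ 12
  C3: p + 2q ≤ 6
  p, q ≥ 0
max z = 9p + 7q

s.t.
  p + s1 = 12
  q + s2 = 12
  p + 2q + s3 = 6
  p, q, s1, s2, s3 ≥ 0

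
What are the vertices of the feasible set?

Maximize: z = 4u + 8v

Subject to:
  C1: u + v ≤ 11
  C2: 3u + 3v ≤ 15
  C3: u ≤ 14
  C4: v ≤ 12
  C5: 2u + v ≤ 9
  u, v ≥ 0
Each vertex is the intersection of two constraint boundaries that also satisfies all remaining constraints:
  u = 0 and v = 0 → (0, 0)
  2u + v = 9 and v = 0 → (4.5, 0)
  3u + 3v = 15 and 2u + v = 9 → (4, 1)
  3u + 3v = 15 and u = 0 → (0, 5)

Vertices: (0, 0), (4.5, 0), (4, 1), (0, 5)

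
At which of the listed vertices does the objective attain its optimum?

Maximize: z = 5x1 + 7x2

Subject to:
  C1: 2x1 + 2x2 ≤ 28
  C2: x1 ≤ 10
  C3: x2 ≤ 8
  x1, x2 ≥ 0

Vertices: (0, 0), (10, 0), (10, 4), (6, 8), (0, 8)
(6, 8) with z = 86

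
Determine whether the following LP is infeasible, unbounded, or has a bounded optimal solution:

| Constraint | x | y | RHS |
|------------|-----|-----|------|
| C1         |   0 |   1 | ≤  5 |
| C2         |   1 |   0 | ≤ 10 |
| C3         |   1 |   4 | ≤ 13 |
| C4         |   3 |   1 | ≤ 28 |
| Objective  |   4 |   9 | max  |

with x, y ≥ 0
The point (9, 1) satisfies every constraint, so the LP is feasible; the constraints give x ≤ 10 and y ≤ 5, which with x, y ≥ 0 keep the feasible region inside a bounded box. A feasible, bounded LP attains a finite optimum at a vertex.

Evaluating z = 4x + 9y at each vertex:
  (0, 0): z = 0
  (9.333, 0): z = 37.33
  (9, 1): z = 45
  (0, 3.25): z = 29.25

Feasible with finite optimum z* = 45 at (9, 1).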